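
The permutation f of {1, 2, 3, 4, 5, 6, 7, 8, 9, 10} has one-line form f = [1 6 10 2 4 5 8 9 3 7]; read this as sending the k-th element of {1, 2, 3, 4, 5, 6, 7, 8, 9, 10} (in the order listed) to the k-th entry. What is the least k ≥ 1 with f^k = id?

Decomposing into disjoint cycles gives cycle lengths 5, 4, 1.
The order of f is the least common multiple of its cycle lengths: lcm(5, 4) = 20.

20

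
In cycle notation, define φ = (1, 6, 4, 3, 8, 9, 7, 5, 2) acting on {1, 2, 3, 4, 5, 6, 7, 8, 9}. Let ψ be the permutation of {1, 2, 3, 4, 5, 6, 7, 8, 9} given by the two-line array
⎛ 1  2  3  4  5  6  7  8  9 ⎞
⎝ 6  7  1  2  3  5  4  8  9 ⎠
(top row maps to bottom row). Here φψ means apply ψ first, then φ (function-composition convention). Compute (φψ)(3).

First apply ψ: ψ(3) = 1, then φ(1) = 6. Thus (φψ)(3) = 6.

6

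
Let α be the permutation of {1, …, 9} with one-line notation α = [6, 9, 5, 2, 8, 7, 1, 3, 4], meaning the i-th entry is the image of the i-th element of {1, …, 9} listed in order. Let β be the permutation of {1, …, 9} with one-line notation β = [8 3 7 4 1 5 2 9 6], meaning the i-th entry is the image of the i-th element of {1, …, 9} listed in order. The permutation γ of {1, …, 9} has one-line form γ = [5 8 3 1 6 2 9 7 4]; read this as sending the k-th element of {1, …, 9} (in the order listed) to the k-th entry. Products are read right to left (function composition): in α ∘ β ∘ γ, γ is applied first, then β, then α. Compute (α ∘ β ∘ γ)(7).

Chase 7: γ(7) = 9; β(9) = 6; α(6) = 7. Hence (α ∘ β ∘ γ)(7) = 7.

7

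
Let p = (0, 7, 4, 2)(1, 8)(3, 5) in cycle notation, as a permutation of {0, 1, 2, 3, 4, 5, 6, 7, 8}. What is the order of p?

The cycle type of p is (4, 2, 2, 1).
Since disjoint cycles commute, ord(p) = lcm(4, 2, 2) = 4.

4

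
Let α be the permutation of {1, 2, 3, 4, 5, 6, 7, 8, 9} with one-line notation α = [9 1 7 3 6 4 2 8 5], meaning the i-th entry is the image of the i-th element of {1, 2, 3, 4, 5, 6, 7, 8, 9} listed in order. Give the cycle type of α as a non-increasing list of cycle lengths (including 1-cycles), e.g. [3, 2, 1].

The disjoint cycles are (1, 9, 5, 6, 4, 3, 7, 2)(8), with lengths 8, 1 in non-increasing order.

[8, 1]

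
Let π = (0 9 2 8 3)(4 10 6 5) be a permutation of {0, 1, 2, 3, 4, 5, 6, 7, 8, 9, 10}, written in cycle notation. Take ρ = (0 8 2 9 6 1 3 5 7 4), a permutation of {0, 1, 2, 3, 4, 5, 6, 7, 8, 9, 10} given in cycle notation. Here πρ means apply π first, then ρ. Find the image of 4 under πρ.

First apply π: π(4) = 10, then ρ(10) = 10. Thus (πρ)(4) = 10.

10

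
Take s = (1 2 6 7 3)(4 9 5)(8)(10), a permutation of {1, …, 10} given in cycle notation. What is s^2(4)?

4 lies in the 3-cycle (4 9 5).
Stepping 2 places around the cycle: 4 → 9 → 5.

5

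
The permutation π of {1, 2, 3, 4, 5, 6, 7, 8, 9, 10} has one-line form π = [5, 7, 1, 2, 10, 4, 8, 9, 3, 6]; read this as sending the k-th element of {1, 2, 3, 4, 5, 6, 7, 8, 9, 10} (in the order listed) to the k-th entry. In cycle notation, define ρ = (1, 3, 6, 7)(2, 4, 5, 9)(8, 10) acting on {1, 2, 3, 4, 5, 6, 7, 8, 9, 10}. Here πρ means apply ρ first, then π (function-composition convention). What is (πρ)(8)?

6

ρ(8) = 10, then π(10) = 6; composing gives (πρ)(8) = 6.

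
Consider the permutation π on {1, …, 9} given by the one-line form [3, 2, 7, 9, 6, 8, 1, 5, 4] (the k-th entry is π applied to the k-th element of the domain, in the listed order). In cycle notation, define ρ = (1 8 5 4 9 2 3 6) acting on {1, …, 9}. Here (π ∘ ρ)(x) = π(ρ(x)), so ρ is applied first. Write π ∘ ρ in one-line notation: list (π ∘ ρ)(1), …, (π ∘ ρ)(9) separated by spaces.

For each element, apply ρ then π: 1 → 8 → 5; 2 → 3 → 7; 3 → 6 → 8; 4 → 9 → 4; 5 → 4 → 9; 6 → 1 → 3; 7 → 7 → 1; 8 → 5 → 6; 9 → 2 → 2.
So π ∘ ρ in one-line form is 5 7 8 4 9 3 1 6 2.

5 7 8 4 9 3 1 6 2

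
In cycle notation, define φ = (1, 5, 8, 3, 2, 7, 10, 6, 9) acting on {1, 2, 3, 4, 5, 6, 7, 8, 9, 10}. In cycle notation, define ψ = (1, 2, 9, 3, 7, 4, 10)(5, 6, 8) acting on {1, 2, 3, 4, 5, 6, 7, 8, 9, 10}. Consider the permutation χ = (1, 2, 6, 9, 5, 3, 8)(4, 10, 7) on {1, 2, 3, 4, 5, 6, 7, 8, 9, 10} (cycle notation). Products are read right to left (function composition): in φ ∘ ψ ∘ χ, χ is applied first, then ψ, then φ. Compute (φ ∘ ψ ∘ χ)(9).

Chase 9: χ(9) = 5; ψ(5) = 6; φ(6) = 9. Hence (φ ∘ ψ ∘ χ)(9) = 9.

9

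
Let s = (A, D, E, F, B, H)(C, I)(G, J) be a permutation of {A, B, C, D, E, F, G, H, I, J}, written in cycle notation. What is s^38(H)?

H lies in the 6-cycle (A, D, E, F, B, H).
Since the cycle has length 6, s^38 acts on it the same as s^2 (38 mod 6 = 2).
Advancing 2 steps from H: H → A → D.

D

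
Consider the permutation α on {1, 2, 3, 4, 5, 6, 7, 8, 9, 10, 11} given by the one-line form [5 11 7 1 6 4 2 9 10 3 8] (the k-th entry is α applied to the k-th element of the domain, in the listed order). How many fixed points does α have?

0

No element satisfies α(x) = x, so there are 0 fixed points.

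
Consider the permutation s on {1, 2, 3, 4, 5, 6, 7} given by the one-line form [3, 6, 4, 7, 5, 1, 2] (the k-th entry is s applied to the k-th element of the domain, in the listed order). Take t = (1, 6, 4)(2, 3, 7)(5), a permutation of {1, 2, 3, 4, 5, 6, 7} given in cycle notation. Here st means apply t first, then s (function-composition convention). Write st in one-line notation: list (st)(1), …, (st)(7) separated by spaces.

1 4 2 3 5 7 6

Chase each element through t then s: 1 → 6 → 1; 2 → 3 → 4; 3 → 7 → 2; 4 → 1 → 3; 5 → 5 → 5; 6 → 4 → 7; 7 → 2 → 6.
So st in one-line form is 1 4 2 3 5 7 6.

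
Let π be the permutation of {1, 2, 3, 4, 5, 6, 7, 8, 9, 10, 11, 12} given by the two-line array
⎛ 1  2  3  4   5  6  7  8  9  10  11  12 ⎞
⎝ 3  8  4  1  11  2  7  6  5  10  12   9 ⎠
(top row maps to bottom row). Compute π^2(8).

2

Tracing 8 → 6 → … returns to 8 after 3 steps, so 8 lies in a 3-cycle (2, 8, 6).
Stepping 2 places around the cycle: 8 → 6 → 2.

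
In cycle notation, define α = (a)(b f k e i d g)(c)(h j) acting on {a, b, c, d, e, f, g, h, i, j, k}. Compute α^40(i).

i lies in the 7-cycle (b f k e i d g).
On a 7-cycle, α^7 is the identity, so α^40 = α^5 there (40 ≡ 5 mod 7).
Stepping 5 places around the cycle: i → d → g → b → f → k.

k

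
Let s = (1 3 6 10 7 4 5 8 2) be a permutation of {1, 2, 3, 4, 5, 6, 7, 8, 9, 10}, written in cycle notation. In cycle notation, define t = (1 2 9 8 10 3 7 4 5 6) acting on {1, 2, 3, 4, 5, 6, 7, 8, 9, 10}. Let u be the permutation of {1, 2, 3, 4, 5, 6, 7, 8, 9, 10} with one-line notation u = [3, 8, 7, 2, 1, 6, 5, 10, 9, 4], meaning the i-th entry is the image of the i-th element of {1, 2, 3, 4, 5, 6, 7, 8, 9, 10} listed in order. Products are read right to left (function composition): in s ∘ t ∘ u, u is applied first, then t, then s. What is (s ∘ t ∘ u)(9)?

2

Apply the permutations in order: u(9) = 9, then t(9) = 8, then s(8) = 2. So (s ∘ t ∘ u)(9) = 2.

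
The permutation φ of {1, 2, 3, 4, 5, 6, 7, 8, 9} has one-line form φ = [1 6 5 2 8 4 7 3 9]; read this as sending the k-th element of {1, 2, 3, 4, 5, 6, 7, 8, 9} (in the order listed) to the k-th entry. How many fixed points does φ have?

The fixed points (elements with φ(x) = x) are {1, 7, 9}, so there are 3.

3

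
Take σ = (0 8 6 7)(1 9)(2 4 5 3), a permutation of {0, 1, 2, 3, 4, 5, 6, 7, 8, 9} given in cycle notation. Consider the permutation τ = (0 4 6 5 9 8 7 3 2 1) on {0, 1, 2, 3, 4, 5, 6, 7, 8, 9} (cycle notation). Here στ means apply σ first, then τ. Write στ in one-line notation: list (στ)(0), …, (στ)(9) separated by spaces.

7 8 6 1 9 2 3 4 5 0

(στ)(x) = τ(σ(x)). Computing each image: τ(σ(0)) = τ(8) = 7, τ(σ(1)) = τ(9) = 8, τ(σ(2)) = τ(4) = 6, τ(σ(3)) = τ(2) = 1, τ(σ(4)) = τ(5) = 9, τ(σ(5)) = τ(3) = 2, τ(σ(6)) = τ(7) = 3, τ(σ(7)) = τ(0) = 4, τ(σ(8)) = τ(6) = 5, τ(σ(9)) = τ(1) = 0.
Hence στ = [7 8 6 1 9 2 3 4 5 0].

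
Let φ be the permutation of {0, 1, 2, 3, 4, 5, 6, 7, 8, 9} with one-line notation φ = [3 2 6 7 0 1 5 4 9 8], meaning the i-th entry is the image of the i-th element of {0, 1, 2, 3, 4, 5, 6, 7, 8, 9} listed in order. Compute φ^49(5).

Tracing 5 → 1 → … returns to 5 after 4 steps, so 5 lies in a 4-cycle (1 2 6 5).
On a 4-cycle, φ^4 is the identity, so φ^49 = φ^1 there (49 ≡ 1 mod 4).
Advancing 1 step from 5: 5 → 1.

1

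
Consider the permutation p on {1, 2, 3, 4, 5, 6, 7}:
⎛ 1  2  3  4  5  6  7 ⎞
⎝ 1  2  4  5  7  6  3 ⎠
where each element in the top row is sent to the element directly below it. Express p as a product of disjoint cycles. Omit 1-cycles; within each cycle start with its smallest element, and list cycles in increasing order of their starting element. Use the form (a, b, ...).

From 3: 3 → 4 → 5 → 7 → 3, closing the cycle (3, 4, 5, 7).
Repeating from the next unused element and collecting all non-trivial cycles gives (3, 4, 5, 7).

(3, 4, 5, 7)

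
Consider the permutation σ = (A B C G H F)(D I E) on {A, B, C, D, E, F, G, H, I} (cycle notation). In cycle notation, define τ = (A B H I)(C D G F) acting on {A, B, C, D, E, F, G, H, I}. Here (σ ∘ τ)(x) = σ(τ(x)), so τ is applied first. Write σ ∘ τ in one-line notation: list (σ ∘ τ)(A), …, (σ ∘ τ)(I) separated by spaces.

(σ ∘ τ)(x) = σ(τ(x)). Computing each image: σ(τ(A)) = σ(B) = C, σ(τ(B)) = σ(H) = F, σ(τ(C)) = σ(D) = I, σ(τ(D)) = σ(G) = H, σ(τ(E)) = σ(E) = D, σ(τ(F)) = σ(C) = G, σ(τ(G)) = σ(F) = A, σ(τ(H)) = σ(I) = E, σ(τ(I)) = σ(A) = B.
Hence σ ∘ τ = [C F I H D G A E B].

C F I H D G A E B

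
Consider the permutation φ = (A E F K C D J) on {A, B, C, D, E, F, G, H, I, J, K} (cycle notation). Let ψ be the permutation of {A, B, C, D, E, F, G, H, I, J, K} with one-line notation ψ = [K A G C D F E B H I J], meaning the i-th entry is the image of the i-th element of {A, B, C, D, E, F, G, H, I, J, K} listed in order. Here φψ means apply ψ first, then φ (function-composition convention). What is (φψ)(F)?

K

First apply ψ: ψ(F) = F, then φ(F) = K. Thus (φψ)(F) = K.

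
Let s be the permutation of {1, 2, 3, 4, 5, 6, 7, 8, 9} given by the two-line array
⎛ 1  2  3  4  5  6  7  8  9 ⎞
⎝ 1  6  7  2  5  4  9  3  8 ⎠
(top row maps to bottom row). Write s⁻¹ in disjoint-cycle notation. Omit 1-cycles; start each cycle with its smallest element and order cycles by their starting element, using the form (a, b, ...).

(2, 4, 6)(3, 8, 9, 7)

The cycle decomposition of s is (2, 6, 4)(3, 7, 9, 8).
The inverse reverses every cycle; in canonical form, s⁻¹ = (2, 4, 6)(3, 8, 9, 7).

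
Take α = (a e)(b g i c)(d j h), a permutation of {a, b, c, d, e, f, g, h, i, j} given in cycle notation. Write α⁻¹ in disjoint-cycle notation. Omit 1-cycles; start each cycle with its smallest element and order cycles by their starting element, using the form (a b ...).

Inverting a permutation written in cycle notation just reverses the order within every cycle.
Reversing each cycle of α and rotating so the smallest element leads gives (a e)(b c i g)(d h j).

(a e)(b c i g)(d h j)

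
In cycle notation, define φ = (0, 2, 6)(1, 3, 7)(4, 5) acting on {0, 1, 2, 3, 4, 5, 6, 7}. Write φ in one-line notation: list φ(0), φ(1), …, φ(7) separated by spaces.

Each element maps to the next entry in its cycle (wrapping to the front): 0→2, 1→3, 2→6, 3→7, 4→5, 5→4, 6→0, 7→1.
Listing these in domain order gives 2 3 6 7 5 4 0 1.

2 3 6 7 5 4 0 1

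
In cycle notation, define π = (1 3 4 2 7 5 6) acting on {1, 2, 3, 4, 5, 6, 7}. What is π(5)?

5 appears in (1 3 4 2 7 5 6); the next entry (wrapping around) is 6.

6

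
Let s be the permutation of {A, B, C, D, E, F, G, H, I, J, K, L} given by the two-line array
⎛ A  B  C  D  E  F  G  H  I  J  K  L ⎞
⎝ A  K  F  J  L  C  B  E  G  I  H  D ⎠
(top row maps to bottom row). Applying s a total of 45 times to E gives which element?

Tracing E → L → … returns to E after 9 steps, so E lies in a 9-cycle (B K H E L D J I G).
On a 9-cycle, s^9 is the identity, so s^45 = s^0 there (45 ≡ 0 mod 9).
So s^45(E) = E.

E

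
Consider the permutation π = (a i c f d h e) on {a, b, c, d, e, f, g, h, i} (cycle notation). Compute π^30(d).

e

d lies in the 7-cycle (a i c f d h e).
On a 7-cycle, π^7 is the identity, so π^30 = π^2 there (30 ≡ 2 mod 7).
Stepping 2 places around the cycle: d → h → e.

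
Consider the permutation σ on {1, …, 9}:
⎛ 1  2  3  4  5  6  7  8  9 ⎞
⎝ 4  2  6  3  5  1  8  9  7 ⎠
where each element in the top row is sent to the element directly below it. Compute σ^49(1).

4

Tracing 1 → 4 → … returns to 1 after 4 steps, so 1 lies in a 4-cycle (1 4 3 6).
Since the cycle has length 4, σ^49 acts on it the same as σ^1 (49 mod 4 = 1).
Stepping 1 place around the cycle: 1 → 4.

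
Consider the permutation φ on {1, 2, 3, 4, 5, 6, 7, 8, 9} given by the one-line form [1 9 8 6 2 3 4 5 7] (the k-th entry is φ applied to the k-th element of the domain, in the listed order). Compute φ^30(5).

Tracing 5 → 2 → … returns to 5 after 8 steps, so 5 lies in an 8-cycle (2 9 7 4 6 3 8 5).
Powers repeat with period 8 on this cycle, and 30 mod 8 = 6, so φ^30(5) = φ^6(5).
Stepping 6 places around the cycle: 5 → 2 → 9 → 7 → 4 → 6 → 3.

3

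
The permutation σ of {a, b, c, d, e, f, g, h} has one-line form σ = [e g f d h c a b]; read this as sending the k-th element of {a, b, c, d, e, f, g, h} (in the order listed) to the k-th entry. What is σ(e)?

e is element number 5 of the domain, and entry number 5 of the one-line form is h, so σ(e) = h.

h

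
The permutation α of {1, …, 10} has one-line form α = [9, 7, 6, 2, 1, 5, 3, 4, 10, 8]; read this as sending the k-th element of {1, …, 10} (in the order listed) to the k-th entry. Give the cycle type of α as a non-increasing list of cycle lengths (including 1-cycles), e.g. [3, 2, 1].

[10]

The disjoint cycles are (1, 9, 10, 8, 4, 2, 7, 3, 6, 5), with lengths 10 in non-increasing order.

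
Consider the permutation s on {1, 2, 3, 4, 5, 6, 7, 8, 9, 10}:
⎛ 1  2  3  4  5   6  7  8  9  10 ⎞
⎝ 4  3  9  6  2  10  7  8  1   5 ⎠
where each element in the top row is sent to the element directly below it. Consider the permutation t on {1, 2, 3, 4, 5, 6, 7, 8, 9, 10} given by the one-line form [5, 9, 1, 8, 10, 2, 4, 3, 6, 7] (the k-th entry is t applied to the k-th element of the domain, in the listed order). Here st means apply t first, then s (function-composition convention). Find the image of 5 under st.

5

First apply t: t(5) = 10, then s(10) = 5. Thus (st)(5) = 5.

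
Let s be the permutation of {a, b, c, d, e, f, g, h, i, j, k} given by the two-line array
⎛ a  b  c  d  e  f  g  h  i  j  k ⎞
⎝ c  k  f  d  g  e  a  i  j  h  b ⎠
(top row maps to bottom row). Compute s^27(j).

j

Tracing j → h → … returns to j after 3 steps, so j lies in a 3-cycle (h, i, j).
Since the cycle has length 3, s^27 acts on it the same as s^0 (27 mod 3 = 0).
So s^27(j) = j.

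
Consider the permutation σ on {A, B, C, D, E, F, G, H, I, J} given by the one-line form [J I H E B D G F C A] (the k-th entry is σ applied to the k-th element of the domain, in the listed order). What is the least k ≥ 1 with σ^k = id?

14

The disjoint-cycle form of σ has cycle lengths 7, 2, 1.
The order of σ is the least common multiple of its cycle lengths: lcm(7, 2) = 14.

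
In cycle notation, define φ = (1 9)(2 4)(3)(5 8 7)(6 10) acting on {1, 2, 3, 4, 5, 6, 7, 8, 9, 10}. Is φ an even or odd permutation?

odd

The cycle lengths are 3, 2, 2, 2, 1.
A cycle of length ℓ contributes ℓ−1 transpositions, so φ is a product of 2 + 1 + 1 + 1 = 5 transpositions — odd.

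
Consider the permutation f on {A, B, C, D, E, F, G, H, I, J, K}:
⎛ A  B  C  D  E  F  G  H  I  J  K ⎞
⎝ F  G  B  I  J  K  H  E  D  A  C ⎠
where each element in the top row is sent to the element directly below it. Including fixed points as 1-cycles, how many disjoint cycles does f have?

The cycle decomposition is (A F K C B G H E J)(D I), which has 2 cycles (counting 1-cycles).

2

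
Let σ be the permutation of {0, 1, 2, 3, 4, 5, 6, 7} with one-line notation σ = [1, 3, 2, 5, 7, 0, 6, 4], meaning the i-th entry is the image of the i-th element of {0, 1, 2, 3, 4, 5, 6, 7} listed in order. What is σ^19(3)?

1

Tracing 3 → 5 → … returns to 3 after 4 steps, so 3 lies in a 4-cycle (0, 1, 3, 5).
Powers repeat with period 4 on this cycle, and 19 mod 4 = 3, so σ^19(3) = σ^3(3).
Advancing 3 steps from 3: 3 → 5 → 0 → 1.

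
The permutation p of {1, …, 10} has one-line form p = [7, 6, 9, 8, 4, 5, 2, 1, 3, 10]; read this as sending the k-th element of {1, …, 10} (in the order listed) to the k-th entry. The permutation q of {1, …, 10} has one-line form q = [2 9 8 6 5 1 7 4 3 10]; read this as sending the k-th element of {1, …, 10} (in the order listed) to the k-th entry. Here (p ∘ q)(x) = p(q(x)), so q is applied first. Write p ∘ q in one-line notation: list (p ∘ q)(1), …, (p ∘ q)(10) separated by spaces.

Chase each element through q then p: 1 → 2 → 6; 2 → 9 → 3; 3 → 8 → 1; 4 → 6 → 5; 5 → 5 → 4; 6 → 1 → 7; 7 → 7 → 2; 8 → 4 → 8; 9 → 3 → 9; 10 → 10 → 10.
So p ∘ q in one-line form is 6 3 1 5 4 7 2 8 9 10.

6 3 1 5 4 7 2 8 9 10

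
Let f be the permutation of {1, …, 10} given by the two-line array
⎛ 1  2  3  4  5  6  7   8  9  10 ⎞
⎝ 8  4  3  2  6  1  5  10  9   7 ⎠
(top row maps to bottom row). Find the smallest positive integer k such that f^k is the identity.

The disjoint-cycle form of f has cycle lengths 6, 2, 1, 1.
The order is lcm(6, 2) = 6.

6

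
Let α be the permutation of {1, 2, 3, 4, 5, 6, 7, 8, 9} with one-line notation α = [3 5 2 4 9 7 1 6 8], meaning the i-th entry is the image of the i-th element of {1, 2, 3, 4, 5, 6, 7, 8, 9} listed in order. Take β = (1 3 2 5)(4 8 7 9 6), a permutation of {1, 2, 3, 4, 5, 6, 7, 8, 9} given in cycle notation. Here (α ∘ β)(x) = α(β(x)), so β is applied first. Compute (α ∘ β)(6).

4

β(6) = 4, then α(4) = 4; composing gives (α ∘ β)(6) = 4.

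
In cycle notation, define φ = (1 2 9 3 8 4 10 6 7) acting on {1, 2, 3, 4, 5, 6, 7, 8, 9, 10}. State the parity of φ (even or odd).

The cycle lengths are 9, 1.
A cycle of length ℓ contributes ℓ−1 transpositions, so φ is a product of 8 transpositions — even.

even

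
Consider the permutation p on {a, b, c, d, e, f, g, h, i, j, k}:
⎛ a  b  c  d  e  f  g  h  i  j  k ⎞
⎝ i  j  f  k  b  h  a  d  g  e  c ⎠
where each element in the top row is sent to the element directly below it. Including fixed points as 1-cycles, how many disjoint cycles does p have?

3

The cycle decomposition is (a, i, g)(b, j, e)(c, f, h, d, k), which has 3 cycles (counting 1-cycles).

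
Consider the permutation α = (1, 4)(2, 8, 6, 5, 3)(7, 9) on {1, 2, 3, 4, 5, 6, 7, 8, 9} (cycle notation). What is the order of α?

10

The cycle type of α is (5, 2, 2).
The order is lcm(5, 2, 2) = 10.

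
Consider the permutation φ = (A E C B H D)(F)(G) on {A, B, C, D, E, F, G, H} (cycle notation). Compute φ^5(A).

A lies in the 6-cycle (A E C B H D).
Stepping 5 places around the cycle: A → E → C → B → H → D.

D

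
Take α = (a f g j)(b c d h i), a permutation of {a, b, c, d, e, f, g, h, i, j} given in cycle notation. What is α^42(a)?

g

a lies in the 4-cycle (a f g j).
Since the cycle has length 4, α^42 acts on it the same as α^2 (42 mod 4 = 2).
Advancing 2 steps from a: a → f → g.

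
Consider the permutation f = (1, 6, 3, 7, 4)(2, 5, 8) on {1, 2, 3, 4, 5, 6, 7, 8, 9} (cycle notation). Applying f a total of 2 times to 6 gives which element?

6 lies in the 5-cycle (1, 6, 3, 7, 4).
Advancing 2 steps from 6: 6 → 3 → 7.

7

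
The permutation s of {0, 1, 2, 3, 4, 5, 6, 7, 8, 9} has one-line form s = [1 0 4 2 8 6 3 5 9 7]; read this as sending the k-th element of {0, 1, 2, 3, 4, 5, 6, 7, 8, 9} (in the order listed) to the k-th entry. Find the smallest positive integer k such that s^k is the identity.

Decomposing into disjoint cycles gives cycle lengths 8, 2.
Since disjoint cycles commute, ord(s) = lcm(8, 2) = 8.

8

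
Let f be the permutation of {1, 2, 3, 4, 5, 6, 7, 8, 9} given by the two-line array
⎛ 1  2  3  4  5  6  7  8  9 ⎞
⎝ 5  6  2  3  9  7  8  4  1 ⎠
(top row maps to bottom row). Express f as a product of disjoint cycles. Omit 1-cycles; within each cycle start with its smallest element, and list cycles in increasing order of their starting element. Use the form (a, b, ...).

From 1: 1 → 5 → 9 → 1, closing the cycle (1, 5, 9).
Repeating from the next unused element and collecting all non-trivial cycles gives (1, 5, 9)(2, 6, 7, 8, 4, 3).

(1, 5, 9)(2, 6, 7, 8, 4, 3)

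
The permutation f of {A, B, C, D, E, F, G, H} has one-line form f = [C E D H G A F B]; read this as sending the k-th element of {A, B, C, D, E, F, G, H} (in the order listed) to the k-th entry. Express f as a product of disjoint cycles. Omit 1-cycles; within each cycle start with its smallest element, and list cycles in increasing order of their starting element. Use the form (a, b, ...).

(A, C, D, H, B, E, G, F)

Iterating f from A gives A → C → D → H → B → E → G → F → A; that is the 8-cycle (A, C, D, H, B, E, G, F).
Repeating from the next unused element and collecting all non-trivial cycles gives (A, C, D, H, B, E, G, F).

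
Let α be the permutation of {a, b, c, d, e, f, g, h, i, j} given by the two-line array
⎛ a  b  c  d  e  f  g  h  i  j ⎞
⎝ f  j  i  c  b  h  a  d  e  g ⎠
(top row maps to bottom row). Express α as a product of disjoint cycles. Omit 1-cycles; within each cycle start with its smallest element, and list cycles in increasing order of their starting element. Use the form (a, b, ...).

Start at a and follow images: a → f → h → d → c → i → e → b → j → g → a, giving the cycle (a, f, h, d, c, i, e, b, j, g).
Continuing from each remaining unvisited element yields (a, f, h, d, c, i, e, b, j, g).

(a, f, h, d, c, i, e, b, j, g)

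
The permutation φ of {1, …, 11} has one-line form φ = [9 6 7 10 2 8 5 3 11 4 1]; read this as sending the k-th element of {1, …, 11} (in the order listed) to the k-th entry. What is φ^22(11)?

Tracing 11 → 1 → … returns to 11 after 3 steps, so 11 lies in a 3-cycle (1 9 11).
Powers repeat with period 3 on this cycle, and 22 mod 3 = 1, so φ^22(11) = φ^1(11).
Stepping 1 place around the cycle: 11 → 1.

1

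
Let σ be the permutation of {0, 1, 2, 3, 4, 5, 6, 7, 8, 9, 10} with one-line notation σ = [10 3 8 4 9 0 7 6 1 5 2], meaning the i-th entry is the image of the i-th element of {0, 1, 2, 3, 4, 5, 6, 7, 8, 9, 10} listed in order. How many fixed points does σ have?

No element satisfies σ(x) = x, so there are 0 fixed points.

0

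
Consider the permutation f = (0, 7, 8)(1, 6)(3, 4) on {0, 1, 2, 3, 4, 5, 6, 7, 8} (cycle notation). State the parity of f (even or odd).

The cycle lengths are 3, 2, 2, 1, 1.
A cycle of length ℓ contributes ℓ−1 transpositions, so f is a product of 2 + 1 + 1 = 4 transpositions — even.

even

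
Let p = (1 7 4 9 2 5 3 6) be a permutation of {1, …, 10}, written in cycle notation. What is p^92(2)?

1

2 lies in the 8-cycle (1 7 4 9 2 5 3 6).
Powers repeat with period 8 on this cycle, and 92 mod 8 = 4, so p^92(2) = p^4(2).
Stepping 4 places around the cycle: 2 → 5 → 3 → 6 → 1.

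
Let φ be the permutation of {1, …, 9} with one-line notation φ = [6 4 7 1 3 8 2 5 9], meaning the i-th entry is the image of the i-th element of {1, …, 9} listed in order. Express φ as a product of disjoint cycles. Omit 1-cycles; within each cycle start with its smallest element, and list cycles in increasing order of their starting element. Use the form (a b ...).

Start at 1 and follow images: 1 → 6 → 8 → 5 → 3 → 7 → 2 → 4 → 1, giving the cycle (1 6 8 5 3 7 2 4).
Continuing from each remaining unvisited element yields (1 6 8 5 3 7 2 4).

(1 6 8 5 3 7 2 4)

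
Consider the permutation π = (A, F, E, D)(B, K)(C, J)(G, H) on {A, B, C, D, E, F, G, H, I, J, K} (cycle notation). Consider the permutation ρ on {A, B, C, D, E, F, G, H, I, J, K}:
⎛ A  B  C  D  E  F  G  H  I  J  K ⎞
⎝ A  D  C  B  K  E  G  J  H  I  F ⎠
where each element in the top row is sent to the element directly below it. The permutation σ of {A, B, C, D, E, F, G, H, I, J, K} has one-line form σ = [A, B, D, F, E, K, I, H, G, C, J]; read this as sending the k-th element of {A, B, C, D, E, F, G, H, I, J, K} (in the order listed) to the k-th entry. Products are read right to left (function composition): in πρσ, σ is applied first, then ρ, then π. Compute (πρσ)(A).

(πρσ)(A) = π(ρ(σ(A))). σ(A) = A, then ρ(A) = A, then π(A) = F, so the result is F.

F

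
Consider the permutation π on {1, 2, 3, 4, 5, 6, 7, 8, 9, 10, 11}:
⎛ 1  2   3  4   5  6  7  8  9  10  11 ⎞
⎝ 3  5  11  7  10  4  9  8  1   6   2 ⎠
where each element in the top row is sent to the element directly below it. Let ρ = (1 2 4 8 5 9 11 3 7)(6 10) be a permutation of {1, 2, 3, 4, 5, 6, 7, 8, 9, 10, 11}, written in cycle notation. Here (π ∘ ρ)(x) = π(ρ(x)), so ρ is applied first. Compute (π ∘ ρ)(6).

6

ρ(6) = 10, then π(10) = 6; composing gives (π ∘ ρ)(6) = 6.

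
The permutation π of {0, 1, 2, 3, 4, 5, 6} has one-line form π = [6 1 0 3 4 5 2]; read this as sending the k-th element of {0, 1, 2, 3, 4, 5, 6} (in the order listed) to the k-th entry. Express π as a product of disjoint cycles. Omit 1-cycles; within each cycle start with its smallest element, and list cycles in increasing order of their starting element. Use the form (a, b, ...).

From 0: 0 → 6 → 2 → 0, closing the cycle (0, 6, 2).
Continuing from each remaining unvisited element yields (0, 6, 2).

(0, 6, 2)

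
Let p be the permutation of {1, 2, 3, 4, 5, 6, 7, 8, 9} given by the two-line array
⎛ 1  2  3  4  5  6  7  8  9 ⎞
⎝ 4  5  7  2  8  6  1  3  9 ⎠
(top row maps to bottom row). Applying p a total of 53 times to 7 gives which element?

5

Tracing 7 → 1 → … returns to 7 after 7 steps, so 7 lies in a 7-cycle (1 4 2 5 8 3 7).
On a 7-cycle, p^7 is the identity, so p^53 = p^4 there (53 ≡ 4 mod 7).
Stepping 4 places around the cycle: 7 → 1 → 4 → 2 → 5.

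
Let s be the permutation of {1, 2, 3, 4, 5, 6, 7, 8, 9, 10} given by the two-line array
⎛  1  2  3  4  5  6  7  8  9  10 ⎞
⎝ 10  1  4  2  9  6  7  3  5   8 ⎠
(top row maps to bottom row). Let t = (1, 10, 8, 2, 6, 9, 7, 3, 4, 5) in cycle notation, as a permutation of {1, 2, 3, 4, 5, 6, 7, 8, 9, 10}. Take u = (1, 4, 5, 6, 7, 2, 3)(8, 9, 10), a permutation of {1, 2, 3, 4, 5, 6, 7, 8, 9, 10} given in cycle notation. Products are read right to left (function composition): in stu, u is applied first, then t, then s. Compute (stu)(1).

9

Chase 1: u(1) = 4; t(4) = 5; s(5) = 9. Hence (stu)(1) = 9.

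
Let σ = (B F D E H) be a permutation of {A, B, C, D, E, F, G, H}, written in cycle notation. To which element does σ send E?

E appears in (B F D E H); the next entry (wrapping around) is H.

H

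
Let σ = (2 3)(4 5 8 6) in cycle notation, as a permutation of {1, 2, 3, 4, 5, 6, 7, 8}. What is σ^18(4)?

4 lies in the 4-cycle (4 5 8 6).
On a 4-cycle, σ^4 is the identity, so σ^18 = σ^2 there (18 ≡ 2 mod 4).
Stepping 2 places around the cycle: 4 → 5 → 8.

8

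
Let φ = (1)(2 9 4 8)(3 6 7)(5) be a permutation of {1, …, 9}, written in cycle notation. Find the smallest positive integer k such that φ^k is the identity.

12

The cycle type of φ is (4, 3, 1, 1).
The order is lcm(4, 3) = 12.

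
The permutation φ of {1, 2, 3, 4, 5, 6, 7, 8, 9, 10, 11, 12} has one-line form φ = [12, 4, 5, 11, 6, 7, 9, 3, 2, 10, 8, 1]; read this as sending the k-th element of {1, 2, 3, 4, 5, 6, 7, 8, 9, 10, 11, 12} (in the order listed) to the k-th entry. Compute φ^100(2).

Tracing 2 → 4 → … returns to 2 after 9 steps, so 2 lies in a 9-cycle (2, 4, 11, 8, 3, 5, 6, 7, 9).
On a 9-cycle, φ^9 is the identity, so φ^100 = φ^1 there (100 ≡ 1 mod 9).
Advancing 1 step from 2: 2 → 4.

4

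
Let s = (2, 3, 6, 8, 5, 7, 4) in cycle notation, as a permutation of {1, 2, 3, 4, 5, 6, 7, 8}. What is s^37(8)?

8 lies in the 7-cycle (2, 3, 6, 8, 5, 7, 4).
Since the cycle has length 7, s^37 acts on it the same as s^2 (37 mod 7 = 2).
Stepping 2 places around the cycle: 8 → 5 → 7.

7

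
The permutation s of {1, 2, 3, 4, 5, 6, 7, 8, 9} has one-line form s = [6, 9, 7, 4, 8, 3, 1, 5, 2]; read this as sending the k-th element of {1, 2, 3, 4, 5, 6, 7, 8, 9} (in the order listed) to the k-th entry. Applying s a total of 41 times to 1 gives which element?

Tracing 1 → 6 → … returns to 1 after 4 steps, so 1 lies in a 4-cycle (1, 6, 3, 7).
On a 4-cycle, s^4 is the identity, so s^41 = s^1 there (41 ≡ 1 mod 4).
Advancing 1 step from 1: 1 → 6.

6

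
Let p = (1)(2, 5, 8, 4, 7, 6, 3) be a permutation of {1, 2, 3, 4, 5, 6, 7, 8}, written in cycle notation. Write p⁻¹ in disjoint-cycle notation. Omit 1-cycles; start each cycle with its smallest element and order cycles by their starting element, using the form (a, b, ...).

If p sends a → b within a cycle, p⁻¹ sends b → a; equivalently, reverse each cycle.
After reversing and putting each cycle's least element first, p⁻¹ = (2, 3, 6, 7, 4, 8, 5).

(2, 3, 6, 7, 4, 8, 5)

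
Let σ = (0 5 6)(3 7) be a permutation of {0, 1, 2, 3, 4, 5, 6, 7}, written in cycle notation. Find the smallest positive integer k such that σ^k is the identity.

The cycle type of σ is (3, 2, 1, 1, 1).
Since disjoint cycles commute, ord(σ) = lcm(3, 2) = 6.

6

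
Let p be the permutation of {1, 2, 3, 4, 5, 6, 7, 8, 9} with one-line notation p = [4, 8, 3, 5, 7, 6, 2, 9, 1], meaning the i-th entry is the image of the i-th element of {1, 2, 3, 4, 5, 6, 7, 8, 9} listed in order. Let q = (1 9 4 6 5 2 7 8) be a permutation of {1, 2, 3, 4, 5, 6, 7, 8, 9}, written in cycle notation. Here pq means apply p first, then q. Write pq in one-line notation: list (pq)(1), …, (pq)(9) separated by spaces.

(pq)(x) = q(p(x)). Computing each image: q(p(1)) = q(4) = 6, q(p(2)) = q(8) = 1, q(p(3)) = q(3) = 3, q(p(4)) = q(5) = 2, q(p(5)) = q(7) = 8, q(p(6)) = q(6) = 5, q(p(7)) = q(2) = 7, q(p(8)) = q(9) = 4, q(p(9)) = q(1) = 9.
Hence pq = [6 1 3 2 8 5 7 4 9].

6 1 3 2 8 5 7 4 9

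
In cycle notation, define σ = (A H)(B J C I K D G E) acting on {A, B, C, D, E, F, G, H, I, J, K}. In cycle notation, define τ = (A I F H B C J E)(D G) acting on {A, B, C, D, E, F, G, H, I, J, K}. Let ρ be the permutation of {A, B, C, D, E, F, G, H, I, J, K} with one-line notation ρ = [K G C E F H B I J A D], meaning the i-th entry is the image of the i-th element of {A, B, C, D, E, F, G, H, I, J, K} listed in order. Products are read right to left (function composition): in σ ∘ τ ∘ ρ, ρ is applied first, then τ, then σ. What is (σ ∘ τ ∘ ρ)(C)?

C

Apply the permutations in order: ρ(C) = C, then τ(C) = J, then σ(J) = C. So (σ ∘ τ ∘ ρ)(C) = C.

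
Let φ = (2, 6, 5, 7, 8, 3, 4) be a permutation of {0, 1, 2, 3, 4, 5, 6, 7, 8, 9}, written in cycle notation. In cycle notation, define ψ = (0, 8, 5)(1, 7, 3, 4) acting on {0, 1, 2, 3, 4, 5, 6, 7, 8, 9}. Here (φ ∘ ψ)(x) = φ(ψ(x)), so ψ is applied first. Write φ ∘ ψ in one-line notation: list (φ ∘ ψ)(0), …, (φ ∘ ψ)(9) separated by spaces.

3 8 6 2 1 0 5 4 7 9

For each element, apply ψ then φ: 0 → 8 → 3; 1 → 7 → 8; 2 → 2 → 6; 3 → 4 → 2; 4 → 1 → 1; 5 → 0 → 0; 6 → 6 → 5; 7 → 3 → 4; 8 → 5 → 7; 9 → 9 → 9.
Collecting the images, φ ∘ ψ = [3 8 6 2 1 0 5 4 7 9].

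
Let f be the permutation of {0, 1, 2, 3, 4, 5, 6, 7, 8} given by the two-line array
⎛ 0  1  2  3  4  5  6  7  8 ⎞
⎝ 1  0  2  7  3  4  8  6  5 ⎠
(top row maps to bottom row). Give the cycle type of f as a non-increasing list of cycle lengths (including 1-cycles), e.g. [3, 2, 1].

The disjoint cycles are (0, 1)(2)(3, 7, 6, 8, 5, 4), with lengths 6, 2, 1 in non-increasing order.

[6, 2, 1]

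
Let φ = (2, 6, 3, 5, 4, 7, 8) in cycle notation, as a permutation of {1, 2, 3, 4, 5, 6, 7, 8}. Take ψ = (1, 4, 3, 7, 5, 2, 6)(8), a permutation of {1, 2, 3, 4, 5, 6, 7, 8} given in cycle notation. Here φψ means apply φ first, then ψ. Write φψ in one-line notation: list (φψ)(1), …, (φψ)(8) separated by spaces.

4 1 2 5 3 7 8 6

Chase each element through φ then ψ: 1 → 1 → 4; 2 → 6 → 1; 3 → 5 → 2; 4 → 7 → 5; 5 → 4 → 3; 6 → 3 → 7; 7 → 8 → 8; 8 → 2 → 6.
Collecting the images, φψ = [4 1 2 5 3 7 8 6].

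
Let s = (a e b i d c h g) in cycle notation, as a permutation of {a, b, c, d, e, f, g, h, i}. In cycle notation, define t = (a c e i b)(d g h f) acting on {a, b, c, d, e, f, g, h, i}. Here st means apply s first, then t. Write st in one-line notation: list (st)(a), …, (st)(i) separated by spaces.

For each element, apply s then t: a → e → i; b → i → b; c → h → f; d → c → e; e → b → a; f → f → d; g → a → c; h → g → h; i → d → g.
So st in one-line form is i b f e a d c h g.

i b f e a d c h g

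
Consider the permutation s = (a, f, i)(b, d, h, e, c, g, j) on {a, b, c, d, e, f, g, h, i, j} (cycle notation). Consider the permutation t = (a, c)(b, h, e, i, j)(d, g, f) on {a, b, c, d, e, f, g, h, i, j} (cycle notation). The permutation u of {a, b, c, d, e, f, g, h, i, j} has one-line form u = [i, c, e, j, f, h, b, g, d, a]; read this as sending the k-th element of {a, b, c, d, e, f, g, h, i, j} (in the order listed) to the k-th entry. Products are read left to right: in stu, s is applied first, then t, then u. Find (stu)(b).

Apply the permutations in order: s(b) = d, then t(d) = g, then u(g) = b. So (stu)(b) = b.

b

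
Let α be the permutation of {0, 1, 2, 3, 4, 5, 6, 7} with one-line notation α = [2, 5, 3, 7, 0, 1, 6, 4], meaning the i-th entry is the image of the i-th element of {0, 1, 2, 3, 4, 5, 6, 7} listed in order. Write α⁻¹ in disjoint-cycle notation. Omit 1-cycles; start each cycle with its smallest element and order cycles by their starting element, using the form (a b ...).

First write α in disjoint cycles: (0 2 3 7 4)(1 5).
Reversing each cycle (and rotating so the smallest element leads) gives α⁻¹ = (0 4 7 3 2)(1 5).

(0 4 7 3 2)(1 5)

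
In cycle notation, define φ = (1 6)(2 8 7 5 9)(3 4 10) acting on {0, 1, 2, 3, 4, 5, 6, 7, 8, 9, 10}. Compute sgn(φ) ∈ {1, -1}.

The cycle lengths are 5, 3, 2, 1.
A cycle is odd iff its length is even; φ has 1 even-length cycle, so sgn(φ) = (−1)^1 and φ is odd.

-1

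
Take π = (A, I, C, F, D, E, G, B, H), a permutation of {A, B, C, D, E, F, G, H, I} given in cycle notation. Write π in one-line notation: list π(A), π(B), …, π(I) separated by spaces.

I H F E G D B A C

Each element maps to the next entry in its cycle (wrapping to the front): A→I, B→H, C→F, D→E, E→G, F→D, G→B, H→A, I→C.
So the one-line form is I H F E G D B A C.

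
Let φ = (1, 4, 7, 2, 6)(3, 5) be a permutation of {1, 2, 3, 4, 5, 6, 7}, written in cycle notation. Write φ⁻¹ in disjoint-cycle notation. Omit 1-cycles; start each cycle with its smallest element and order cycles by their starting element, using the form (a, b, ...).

The inverse reverses each cycle.
After reversing and putting each cycle's least element first, φ⁻¹ = (1, 6, 2, 7, 4)(3, 5).

(1, 6, 2, 7, 4)(3, 5)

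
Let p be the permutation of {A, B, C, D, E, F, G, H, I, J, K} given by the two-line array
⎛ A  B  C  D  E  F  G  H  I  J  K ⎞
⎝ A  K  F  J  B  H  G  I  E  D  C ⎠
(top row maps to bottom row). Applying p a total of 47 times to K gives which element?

E

Tracing K → C → … returns to K after 7 steps, so K lies in a 7-cycle (B, K, C, F, H, I, E).
Powers repeat with period 7 on this cycle, and 47 mod 7 = 5, so p^47(K) = p^5(K).
Stepping 5 places around the cycle: K → C → F → H → I → E.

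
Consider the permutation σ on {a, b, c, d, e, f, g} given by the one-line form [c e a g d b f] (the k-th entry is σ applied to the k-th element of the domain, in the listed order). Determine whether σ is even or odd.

odd

In disjoint-cycle form the cycle lengths are 5, 2.
A cycle of length ℓ contributes ℓ−1 transpositions, so σ is a product of 4 + 1 = 5 transpositions — odd.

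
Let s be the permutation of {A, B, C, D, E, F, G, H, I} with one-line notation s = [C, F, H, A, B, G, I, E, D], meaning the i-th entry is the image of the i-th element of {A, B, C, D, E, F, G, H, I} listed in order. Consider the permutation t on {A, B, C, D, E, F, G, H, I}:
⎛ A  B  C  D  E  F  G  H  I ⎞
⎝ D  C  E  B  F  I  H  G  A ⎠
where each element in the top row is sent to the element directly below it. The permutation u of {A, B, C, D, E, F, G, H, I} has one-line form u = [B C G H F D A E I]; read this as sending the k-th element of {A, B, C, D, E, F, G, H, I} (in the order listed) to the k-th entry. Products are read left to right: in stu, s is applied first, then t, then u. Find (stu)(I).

Apply the permutations in order: s(I) = D, then t(D) = B, then u(B) = C. So (stu)(I) = C.

C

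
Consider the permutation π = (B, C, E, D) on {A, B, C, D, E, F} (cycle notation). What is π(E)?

In the cycle (B, C, E, D), E is followed by D, so π(E) = D.

D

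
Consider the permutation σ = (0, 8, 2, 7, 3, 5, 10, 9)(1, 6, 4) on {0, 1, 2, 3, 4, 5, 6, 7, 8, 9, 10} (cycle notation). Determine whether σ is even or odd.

The cycle lengths are 8, 3.
A cycle of length ℓ contributes ℓ−1 transpositions, so σ is a product of 7 + 2 = 9 transpositions — odd.

odd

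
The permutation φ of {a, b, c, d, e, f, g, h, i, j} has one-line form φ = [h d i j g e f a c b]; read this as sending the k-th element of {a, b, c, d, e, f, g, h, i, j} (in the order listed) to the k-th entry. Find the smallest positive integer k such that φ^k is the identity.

Writing φ as disjoint cycles, the cycle lengths are 3, 3, 2, 2.
The order is lcm(3, 3, 2, 2) = 6.

6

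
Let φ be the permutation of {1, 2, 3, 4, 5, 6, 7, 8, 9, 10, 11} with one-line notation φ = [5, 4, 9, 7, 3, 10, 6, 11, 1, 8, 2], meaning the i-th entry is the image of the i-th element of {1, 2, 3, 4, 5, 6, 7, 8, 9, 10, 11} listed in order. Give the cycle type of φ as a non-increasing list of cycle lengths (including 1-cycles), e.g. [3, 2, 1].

The disjoint cycles are (1 5 3 9)(2 4 7 6 10 8 11), with lengths 7, 4 in non-increasing order.

[7, 4]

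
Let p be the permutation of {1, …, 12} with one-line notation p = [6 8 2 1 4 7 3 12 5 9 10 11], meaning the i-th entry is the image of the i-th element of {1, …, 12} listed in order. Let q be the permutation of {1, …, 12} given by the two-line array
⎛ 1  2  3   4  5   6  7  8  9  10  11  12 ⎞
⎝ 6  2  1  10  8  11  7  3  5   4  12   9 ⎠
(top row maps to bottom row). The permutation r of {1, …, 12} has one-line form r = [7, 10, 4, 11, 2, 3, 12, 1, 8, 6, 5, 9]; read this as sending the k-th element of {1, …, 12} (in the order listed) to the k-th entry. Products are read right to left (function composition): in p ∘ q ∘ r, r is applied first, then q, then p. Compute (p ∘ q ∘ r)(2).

1

Apply the permutations in order: r(2) = 10, then q(10) = 4, then p(4) = 1. So (p ∘ q ∘ r)(2) = 1.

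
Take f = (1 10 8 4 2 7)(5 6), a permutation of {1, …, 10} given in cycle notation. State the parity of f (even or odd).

even

The cycle lengths are 6, 2, 1, 1.
A cycle is odd iff its length is even; f has 2 even-length cycles, so sgn(f) = (−1)^2 and f is even.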